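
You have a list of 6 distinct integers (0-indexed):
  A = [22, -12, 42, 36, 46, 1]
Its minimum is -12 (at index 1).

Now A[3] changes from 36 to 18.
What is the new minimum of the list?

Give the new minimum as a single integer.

Answer: -12

Derivation:
Old min = -12 (at index 1)
Change: A[3] 36 -> 18
Changed element was NOT the old min.
  New min = min(old_min, new_val) = min(-12, 18) = -12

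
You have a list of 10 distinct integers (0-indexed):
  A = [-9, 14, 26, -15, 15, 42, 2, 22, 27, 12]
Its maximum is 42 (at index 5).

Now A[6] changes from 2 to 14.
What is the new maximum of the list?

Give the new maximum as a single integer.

Old max = 42 (at index 5)
Change: A[6] 2 -> 14
Changed element was NOT the old max.
  New max = max(old_max, new_val) = max(42, 14) = 42

Answer: 42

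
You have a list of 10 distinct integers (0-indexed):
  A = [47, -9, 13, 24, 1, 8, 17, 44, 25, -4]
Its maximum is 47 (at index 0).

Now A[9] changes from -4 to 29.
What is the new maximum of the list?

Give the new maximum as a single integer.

Old max = 47 (at index 0)
Change: A[9] -4 -> 29
Changed element was NOT the old max.
  New max = max(old_max, new_val) = max(47, 29) = 47

Answer: 47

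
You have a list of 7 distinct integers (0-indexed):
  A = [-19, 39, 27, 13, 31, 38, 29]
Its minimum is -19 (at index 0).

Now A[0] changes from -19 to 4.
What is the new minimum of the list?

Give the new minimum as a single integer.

Answer: 4

Derivation:
Old min = -19 (at index 0)
Change: A[0] -19 -> 4
Changed element WAS the min. Need to check: is 4 still <= all others?
  Min of remaining elements: 13
  New min = min(4, 13) = 4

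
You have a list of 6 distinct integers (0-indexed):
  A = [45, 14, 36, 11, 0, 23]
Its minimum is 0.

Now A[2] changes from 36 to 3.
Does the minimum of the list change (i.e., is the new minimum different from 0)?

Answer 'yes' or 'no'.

Answer: no

Derivation:
Old min = 0
Change: A[2] 36 -> 3
Changed element was NOT the min; min changes only if 3 < 0.
New min = 0; changed? no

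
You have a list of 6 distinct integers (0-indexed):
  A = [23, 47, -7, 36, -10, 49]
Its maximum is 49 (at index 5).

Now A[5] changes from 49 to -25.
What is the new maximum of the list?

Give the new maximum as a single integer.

Answer: 47

Derivation:
Old max = 49 (at index 5)
Change: A[5] 49 -> -25
Changed element WAS the max -> may need rescan.
  Max of remaining elements: 47
  New max = max(-25, 47) = 47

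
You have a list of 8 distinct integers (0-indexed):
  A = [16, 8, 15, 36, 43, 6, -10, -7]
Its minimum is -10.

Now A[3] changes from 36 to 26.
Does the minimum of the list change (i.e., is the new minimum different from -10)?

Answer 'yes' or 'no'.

Answer: no

Derivation:
Old min = -10
Change: A[3] 36 -> 26
Changed element was NOT the min; min changes only if 26 < -10.
New min = -10; changed? no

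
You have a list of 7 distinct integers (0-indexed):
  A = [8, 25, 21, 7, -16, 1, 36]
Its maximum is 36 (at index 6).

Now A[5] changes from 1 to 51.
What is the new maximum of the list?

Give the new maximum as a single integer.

Old max = 36 (at index 6)
Change: A[5] 1 -> 51
Changed element was NOT the old max.
  New max = max(old_max, new_val) = max(36, 51) = 51

Answer: 51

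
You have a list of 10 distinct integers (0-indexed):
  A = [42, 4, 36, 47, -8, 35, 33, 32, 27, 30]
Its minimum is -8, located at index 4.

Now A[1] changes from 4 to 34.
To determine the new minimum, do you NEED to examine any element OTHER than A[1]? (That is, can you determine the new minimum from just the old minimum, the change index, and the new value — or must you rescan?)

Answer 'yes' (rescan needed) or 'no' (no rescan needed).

Old min = -8 at index 4
Change at index 1: 4 -> 34
Index 1 was NOT the min. New min = min(-8, 34). No rescan of other elements needed.
Needs rescan: no

Answer: no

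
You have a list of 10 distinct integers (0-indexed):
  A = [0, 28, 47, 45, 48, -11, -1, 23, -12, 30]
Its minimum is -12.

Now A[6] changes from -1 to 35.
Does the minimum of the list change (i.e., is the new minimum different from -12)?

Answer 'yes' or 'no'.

Old min = -12
Change: A[6] -1 -> 35
Changed element was NOT the min; min changes only if 35 < -12.
New min = -12; changed? no

Answer: no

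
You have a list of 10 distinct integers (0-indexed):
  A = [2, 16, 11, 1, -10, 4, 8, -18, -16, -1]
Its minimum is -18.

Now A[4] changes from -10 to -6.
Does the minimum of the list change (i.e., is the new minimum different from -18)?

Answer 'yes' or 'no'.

Answer: no

Derivation:
Old min = -18
Change: A[4] -10 -> -6
Changed element was NOT the min; min changes only if -6 < -18.
New min = -18; changed? no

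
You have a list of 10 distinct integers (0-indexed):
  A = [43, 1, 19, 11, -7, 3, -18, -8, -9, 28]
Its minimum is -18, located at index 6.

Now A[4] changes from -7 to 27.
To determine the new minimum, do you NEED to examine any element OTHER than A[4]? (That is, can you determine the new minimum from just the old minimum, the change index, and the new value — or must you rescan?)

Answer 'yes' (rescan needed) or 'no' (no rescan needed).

Old min = -18 at index 6
Change at index 4: -7 -> 27
Index 4 was NOT the min. New min = min(-18, 27). No rescan of other elements needed.
Needs rescan: no

Answer: no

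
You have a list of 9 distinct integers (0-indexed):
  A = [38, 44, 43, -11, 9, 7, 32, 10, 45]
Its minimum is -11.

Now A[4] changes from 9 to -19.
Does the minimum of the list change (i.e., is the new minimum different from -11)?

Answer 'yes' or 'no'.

Old min = -11
Change: A[4] 9 -> -19
Changed element was NOT the min; min changes only if -19 < -11.
New min = -19; changed? yes

Answer: yes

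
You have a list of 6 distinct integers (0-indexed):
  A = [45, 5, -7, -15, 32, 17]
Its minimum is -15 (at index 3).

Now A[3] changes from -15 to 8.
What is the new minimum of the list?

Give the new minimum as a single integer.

Answer: -7

Derivation:
Old min = -15 (at index 3)
Change: A[3] -15 -> 8
Changed element WAS the min. Need to check: is 8 still <= all others?
  Min of remaining elements: -7
  New min = min(8, -7) = -7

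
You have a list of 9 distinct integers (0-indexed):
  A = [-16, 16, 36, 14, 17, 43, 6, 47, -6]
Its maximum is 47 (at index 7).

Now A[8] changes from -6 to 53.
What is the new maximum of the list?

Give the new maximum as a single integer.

Answer: 53

Derivation:
Old max = 47 (at index 7)
Change: A[8] -6 -> 53
Changed element was NOT the old max.
  New max = max(old_max, new_val) = max(47, 53) = 53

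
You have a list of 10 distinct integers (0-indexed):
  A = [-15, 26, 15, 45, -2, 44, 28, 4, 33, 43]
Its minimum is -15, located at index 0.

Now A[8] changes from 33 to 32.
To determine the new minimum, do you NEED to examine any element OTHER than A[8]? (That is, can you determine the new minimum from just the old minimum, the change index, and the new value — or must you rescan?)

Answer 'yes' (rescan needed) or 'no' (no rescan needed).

Old min = -15 at index 0
Change at index 8: 33 -> 32
Index 8 was NOT the min. New min = min(-15, 32). No rescan of other elements needed.
Needs rescan: no

Answer: no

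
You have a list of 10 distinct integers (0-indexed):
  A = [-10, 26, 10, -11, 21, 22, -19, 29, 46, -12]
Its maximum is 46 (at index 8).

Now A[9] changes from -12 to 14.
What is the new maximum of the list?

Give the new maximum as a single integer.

Answer: 46

Derivation:
Old max = 46 (at index 8)
Change: A[9] -12 -> 14
Changed element was NOT the old max.
  New max = max(old_max, new_val) = max(46, 14) = 46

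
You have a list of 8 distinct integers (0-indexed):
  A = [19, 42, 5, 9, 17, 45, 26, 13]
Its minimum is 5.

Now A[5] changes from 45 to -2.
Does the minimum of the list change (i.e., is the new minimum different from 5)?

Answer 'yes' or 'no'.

Old min = 5
Change: A[5] 45 -> -2
Changed element was NOT the min; min changes only if -2 < 5.
New min = -2; changed? yes

Answer: yes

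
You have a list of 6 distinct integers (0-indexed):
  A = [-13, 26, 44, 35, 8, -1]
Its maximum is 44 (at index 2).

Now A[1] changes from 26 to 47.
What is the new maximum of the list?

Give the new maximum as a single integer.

Answer: 47

Derivation:
Old max = 44 (at index 2)
Change: A[1] 26 -> 47
Changed element was NOT the old max.
  New max = max(old_max, new_val) = max(44, 47) = 47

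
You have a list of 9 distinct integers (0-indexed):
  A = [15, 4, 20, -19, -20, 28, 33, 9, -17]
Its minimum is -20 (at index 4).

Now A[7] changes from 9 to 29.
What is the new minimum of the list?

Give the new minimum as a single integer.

Answer: -20

Derivation:
Old min = -20 (at index 4)
Change: A[7] 9 -> 29
Changed element was NOT the old min.
  New min = min(old_min, new_val) = min(-20, 29) = -20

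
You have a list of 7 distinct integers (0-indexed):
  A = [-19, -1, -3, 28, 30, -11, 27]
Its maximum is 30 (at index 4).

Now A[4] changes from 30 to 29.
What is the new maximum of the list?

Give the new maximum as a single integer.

Answer: 29

Derivation:
Old max = 30 (at index 4)
Change: A[4] 30 -> 29
Changed element WAS the max -> may need rescan.
  Max of remaining elements: 28
  New max = max(29, 28) = 29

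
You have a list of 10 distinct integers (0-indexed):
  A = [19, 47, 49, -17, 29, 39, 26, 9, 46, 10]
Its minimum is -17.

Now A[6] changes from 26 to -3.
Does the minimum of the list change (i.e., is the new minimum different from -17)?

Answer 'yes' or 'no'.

Answer: no

Derivation:
Old min = -17
Change: A[6] 26 -> -3
Changed element was NOT the min; min changes only if -3 < -17.
New min = -17; changed? no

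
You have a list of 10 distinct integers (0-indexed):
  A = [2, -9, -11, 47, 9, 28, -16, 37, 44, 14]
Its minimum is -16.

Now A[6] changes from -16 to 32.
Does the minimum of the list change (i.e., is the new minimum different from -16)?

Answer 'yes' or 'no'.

Answer: yes

Derivation:
Old min = -16
Change: A[6] -16 -> 32
Changed element was the min; new min must be rechecked.
New min = -11; changed? yes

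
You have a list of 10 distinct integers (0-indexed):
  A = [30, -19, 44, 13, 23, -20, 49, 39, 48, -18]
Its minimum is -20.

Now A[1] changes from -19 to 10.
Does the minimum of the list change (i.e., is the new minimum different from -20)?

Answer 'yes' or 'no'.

Old min = -20
Change: A[1] -19 -> 10
Changed element was NOT the min; min changes only if 10 < -20.
New min = -20; changed? no

Answer: no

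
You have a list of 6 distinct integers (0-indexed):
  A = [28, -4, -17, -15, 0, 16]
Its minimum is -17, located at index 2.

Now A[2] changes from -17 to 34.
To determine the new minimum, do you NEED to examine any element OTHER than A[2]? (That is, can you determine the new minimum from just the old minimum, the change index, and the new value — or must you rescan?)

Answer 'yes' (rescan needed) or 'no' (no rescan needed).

Old min = -17 at index 2
Change at index 2: -17 -> 34
Index 2 WAS the min and new value 34 > old min -17. Must rescan other elements to find the new min.
Needs rescan: yes

Answer: yes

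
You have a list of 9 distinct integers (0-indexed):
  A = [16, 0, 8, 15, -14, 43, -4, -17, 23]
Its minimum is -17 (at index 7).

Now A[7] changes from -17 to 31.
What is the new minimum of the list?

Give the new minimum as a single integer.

Old min = -17 (at index 7)
Change: A[7] -17 -> 31
Changed element WAS the min. Need to check: is 31 still <= all others?
  Min of remaining elements: -14
  New min = min(31, -14) = -14

Answer: -14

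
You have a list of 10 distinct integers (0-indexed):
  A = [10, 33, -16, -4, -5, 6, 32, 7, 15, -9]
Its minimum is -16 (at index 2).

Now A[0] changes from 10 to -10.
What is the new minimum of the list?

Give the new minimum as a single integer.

Answer: -16

Derivation:
Old min = -16 (at index 2)
Change: A[0] 10 -> -10
Changed element was NOT the old min.
  New min = min(old_min, new_val) = min(-16, -10) = -16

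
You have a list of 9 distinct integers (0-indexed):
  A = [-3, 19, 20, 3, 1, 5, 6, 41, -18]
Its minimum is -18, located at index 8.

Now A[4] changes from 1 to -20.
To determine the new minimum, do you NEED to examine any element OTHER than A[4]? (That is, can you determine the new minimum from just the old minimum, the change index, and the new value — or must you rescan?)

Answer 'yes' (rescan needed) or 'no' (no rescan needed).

Old min = -18 at index 8
Change at index 4: 1 -> -20
Index 4 was NOT the min. New min = min(-18, -20). No rescan of other elements needed.
Needs rescan: no

Answer: no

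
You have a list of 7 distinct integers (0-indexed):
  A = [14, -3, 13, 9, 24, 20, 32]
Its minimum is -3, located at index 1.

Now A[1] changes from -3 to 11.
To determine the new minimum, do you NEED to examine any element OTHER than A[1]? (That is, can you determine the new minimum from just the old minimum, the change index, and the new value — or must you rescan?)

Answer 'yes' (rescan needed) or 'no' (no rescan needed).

Answer: yes

Derivation:
Old min = -3 at index 1
Change at index 1: -3 -> 11
Index 1 WAS the min and new value 11 > old min -3. Must rescan other elements to find the new min.
Needs rescan: yes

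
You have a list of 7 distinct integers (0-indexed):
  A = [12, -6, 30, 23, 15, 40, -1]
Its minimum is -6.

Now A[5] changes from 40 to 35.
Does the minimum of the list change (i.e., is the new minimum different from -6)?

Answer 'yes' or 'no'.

Answer: no

Derivation:
Old min = -6
Change: A[5] 40 -> 35
Changed element was NOT the min; min changes only if 35 < -6.
New min = -6; changed? no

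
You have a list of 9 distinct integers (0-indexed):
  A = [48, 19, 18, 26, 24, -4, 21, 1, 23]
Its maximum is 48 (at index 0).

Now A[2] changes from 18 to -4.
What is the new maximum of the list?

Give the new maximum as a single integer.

Old max = 48 (at index 0)
Change: A[2] 18 -> -4
Changed element was NOT the old max.
  New max = max(old_max, new_val) = max(48, -4) = 48

Answer: 48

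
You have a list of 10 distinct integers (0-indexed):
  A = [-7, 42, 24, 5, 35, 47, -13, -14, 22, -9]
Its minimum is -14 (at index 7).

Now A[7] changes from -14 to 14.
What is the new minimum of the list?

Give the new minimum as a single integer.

Old min = -14 (at index 7)
Change: A[7] -14 -> 14
Changed element WAS the min. Need to check: is 14 still <= all others?
  Min of remaining elements: -13
  New min = min(14, -13) = -13

Answer: -13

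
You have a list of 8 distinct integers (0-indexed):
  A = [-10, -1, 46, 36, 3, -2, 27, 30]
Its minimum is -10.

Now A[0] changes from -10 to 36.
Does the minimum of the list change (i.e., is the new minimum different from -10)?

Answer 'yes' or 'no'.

Old min = -10
Change: A[0] -10 -> 36
Changed element was the min; new min must be rechecked.
New min = -2; changed? yes

Answer: yes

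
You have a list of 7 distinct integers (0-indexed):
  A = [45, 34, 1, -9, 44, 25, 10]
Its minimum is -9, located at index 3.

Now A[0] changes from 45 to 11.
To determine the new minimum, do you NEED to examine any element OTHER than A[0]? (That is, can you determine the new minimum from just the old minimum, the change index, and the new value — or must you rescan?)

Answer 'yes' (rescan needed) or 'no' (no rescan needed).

Old min = -9 at index 3
Change at index 0: 45 -> 11
Index 0 was NOT the min. New min = min(-9, 11). No rescan of other elements needed.
Needs rescan: no

Answer: no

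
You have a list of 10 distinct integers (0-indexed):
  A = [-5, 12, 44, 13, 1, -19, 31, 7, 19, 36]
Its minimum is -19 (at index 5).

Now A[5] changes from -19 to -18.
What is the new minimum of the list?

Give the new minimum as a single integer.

Old min = -19 (at index 5)
Change: A[5] -19 -> -18
Changed element WAS the min. Need to check: is -18 still <= all others?
  Min of remaining elements: -5
  New min = min(-18, -5) = -18

Answer: -18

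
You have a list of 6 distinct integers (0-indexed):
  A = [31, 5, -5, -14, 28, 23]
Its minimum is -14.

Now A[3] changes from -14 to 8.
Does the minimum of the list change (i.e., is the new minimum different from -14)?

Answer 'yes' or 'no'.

Old min = -14
Change: A[3] -14 -> 8
Changed element was the min; new min must be rechecked.
New min = -5; changed? yes

Answer: yes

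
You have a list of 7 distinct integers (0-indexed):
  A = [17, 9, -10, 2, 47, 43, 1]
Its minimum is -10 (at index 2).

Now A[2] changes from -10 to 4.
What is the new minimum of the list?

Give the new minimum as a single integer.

Old min = -10 (at index 2)
Change: A[2] -10 -> 4
Changed element WAS the min. Need to check: is 4 still <= all others?
  Min of remaining elements: 1
  New min = min(4, 1) = 1

Answer: 1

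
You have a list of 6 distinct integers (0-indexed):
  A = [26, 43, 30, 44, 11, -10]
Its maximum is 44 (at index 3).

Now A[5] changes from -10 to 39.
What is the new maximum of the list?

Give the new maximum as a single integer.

Old max = 44 (at index 3)
Change: A[5] -10 -> 39
Changed element was NOT the old max.
  New max = max(old_max, new_val) = max(44, 39) = 44

Answer: 44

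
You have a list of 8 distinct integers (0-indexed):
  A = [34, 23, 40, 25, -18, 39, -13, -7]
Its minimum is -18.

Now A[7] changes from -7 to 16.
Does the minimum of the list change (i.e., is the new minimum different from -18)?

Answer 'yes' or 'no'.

Answer: no

Derivation:
Old min = -18
Change: A[7] -7 -> 16
Changed element was NOT the min; min changes only if 16 < -18.
New min = -18; changed? no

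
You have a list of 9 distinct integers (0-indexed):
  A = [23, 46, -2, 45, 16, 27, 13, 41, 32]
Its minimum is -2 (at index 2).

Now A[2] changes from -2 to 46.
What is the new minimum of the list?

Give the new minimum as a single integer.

Answer: 13

Derivation:
Old min = -2 (at index 2)
Change: A[2] -2 -> 46
Changed element WAS the min. Need to check: is 46 still <= all others?
  Min of remaining elements: 13
  New min = min(46, 13) = 13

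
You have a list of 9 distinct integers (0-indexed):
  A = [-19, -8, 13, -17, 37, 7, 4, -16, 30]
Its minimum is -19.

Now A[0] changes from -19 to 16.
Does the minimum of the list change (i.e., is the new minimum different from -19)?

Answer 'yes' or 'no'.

Answer: yes

Derivation:
Old min = -19
Change: A[0] -19 -> 16
Changed element was the min; new min must be rechecked.
New min = -17; changed? yes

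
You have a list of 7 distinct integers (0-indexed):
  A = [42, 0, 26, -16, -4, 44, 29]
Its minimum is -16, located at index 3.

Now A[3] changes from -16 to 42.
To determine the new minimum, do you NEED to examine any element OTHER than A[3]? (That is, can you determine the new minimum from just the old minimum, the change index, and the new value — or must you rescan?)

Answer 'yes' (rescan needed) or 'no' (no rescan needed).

Answer: yes

Derivation:
Old min = -16 at index 3
Change at index 3: -16 -> 42
Index 3 WAS the min and new value 42 > old min -16. Must rescan other elements to find the new min.
Needs rescan: yes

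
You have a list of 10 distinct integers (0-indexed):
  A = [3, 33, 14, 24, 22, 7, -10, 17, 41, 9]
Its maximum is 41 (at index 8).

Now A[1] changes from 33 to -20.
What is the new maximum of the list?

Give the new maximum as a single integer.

Old max = 41 (at index 8)
Change: A[1] 33 -> -20
Changed element was NOT the old max.
  New max = max(old_max, new_val) = max(41, -20) = 41

Answer: 41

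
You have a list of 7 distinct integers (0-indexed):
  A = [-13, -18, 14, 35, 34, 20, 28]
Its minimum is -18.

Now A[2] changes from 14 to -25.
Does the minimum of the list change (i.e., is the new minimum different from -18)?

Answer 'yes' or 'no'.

Old min = -18
Change: A[2] 14 -> -25
Changed element was NOT the min; min changes only if -25 < -18.
New min = -25; changed? yes

Answer: yes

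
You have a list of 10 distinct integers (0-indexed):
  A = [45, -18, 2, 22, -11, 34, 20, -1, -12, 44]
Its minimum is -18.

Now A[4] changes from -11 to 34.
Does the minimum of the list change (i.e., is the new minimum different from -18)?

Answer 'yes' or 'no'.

Answer: no

Derivation:
Old min = -18
Change: A[4] -11 -> 34
Changed element was NOT the min; min changes only if 34 < -18.
New min = -18; changed? no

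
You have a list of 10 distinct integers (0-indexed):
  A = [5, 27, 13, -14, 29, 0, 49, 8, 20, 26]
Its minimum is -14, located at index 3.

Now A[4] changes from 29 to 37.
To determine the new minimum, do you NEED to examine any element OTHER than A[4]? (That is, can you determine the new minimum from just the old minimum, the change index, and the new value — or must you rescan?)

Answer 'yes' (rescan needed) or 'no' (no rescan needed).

Answer: no

Derivation:
Old min = -14 at index 3
Change at index 4: 29 -> 37
Index 4 was NOT the min. New min = min(-14, 37). No rescan of other elements needed.
Needs rescan: no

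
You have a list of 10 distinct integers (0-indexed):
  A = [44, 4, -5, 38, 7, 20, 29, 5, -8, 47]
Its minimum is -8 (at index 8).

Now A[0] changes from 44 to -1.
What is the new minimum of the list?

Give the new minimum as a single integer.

Answer: -8

Derivation:
Old min = -8 (at index 8)
Change: A[0] 44 -> -1
Changed element was NOT the old min.
  New min = min(old_min, new_val) = min(-8, -1) = -8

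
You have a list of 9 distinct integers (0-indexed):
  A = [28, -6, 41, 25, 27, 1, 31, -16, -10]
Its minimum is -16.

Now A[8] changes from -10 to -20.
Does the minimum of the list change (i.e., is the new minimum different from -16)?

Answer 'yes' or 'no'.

Answer: yes

Derivation:
Old min = -16
Change: A[8] -10 -> -20
Changed element was NOT the min; min changes only if -20 < -16.
New min = -20; changed? yes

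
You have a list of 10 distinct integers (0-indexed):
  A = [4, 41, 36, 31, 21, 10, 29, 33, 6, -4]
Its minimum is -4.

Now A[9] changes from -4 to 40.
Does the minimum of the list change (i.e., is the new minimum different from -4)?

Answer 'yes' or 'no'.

Old min = -4
Change: A[9] -4 -> 40
Changed element was the min; new min must be rechecked.
New min = 4; changed? yes

Answer: yes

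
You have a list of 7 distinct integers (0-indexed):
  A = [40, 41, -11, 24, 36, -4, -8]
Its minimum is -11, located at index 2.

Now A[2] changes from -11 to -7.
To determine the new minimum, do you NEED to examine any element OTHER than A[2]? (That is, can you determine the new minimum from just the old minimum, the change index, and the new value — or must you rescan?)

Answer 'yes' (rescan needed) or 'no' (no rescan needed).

Answer: yes

Derivation:
Old min = -11 at index 2
Change at index 2: -11 -> -7
Index 2 WAS the min and new value -7 > old min -11. Must rescan other elements to find the new min.
Needs rescan: yes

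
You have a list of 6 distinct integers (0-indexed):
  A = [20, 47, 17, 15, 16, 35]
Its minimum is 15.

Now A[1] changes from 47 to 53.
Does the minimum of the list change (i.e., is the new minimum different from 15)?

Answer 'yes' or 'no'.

Old min = 15
Change: A[1] 47 -> 53
Changed element was NOT the min; min changes only if 53 < 15.
New min = 15; changed? no

Answer: no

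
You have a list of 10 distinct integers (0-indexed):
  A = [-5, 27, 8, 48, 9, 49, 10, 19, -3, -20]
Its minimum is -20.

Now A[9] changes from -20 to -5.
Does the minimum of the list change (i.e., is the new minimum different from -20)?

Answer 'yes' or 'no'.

Old min = -20
Change: A[9] -20 -> -5
Changed element was the min; new min must be rechecked.
New min = -5; changed? yes

Answer: yes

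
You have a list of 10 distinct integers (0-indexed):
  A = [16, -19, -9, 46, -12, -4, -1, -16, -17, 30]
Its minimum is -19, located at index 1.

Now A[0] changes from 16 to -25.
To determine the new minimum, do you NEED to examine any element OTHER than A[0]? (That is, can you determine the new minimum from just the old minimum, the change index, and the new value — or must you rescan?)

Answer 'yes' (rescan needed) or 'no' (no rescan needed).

Old min = -19 at index 1
Change at index 0: 16 -> -25
Index 0 was NOT the min. New min = min(-19, -25). No rescan of other elements needed.
Needs rescan: no

Answer: no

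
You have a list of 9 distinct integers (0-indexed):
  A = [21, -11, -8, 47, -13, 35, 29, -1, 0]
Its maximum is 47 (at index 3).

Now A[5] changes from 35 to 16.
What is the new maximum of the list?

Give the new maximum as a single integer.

Old max = 47 (at index 3)
Change: A[5] 35 -> 16
Changed element was NOT the old max.
  New max = max(old_max, new_val) = max(47, 16) = 47

Answer: 47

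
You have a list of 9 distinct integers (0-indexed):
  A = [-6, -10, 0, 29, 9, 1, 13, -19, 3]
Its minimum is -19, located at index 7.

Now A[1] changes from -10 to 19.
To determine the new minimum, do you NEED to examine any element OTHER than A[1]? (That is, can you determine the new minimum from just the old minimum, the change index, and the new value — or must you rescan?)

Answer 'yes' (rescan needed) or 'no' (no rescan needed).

Answer: no

Derivation:
Old min = -19 at index 7
Change at index 1: -10 -> 19
Index 1 was NOT the min. New min = min(-19, 19). No rescan of other elements needed.
Needs rescan: no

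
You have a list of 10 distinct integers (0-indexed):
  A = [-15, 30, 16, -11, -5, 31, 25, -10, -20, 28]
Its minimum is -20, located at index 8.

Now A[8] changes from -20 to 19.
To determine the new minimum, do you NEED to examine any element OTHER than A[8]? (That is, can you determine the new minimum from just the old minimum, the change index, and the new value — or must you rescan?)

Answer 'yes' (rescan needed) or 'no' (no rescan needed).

Old min = -20 at index 8
Change at index 8: -20 -> 19
Index 8 WAS the min and new value 19 > old min -20. Must rescan other elements to find the new min.
Needs rescan: yes

Answer: yes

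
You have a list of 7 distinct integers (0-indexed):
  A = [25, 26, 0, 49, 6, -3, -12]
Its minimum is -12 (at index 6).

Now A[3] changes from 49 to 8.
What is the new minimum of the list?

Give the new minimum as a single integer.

Old min = -12 (at index 6)
Change: A[3] 49 -> 8
Changed element was NOT the old min.
  New min = min(old_min, new_val) = min(-12, 8) = -12

Answer: -12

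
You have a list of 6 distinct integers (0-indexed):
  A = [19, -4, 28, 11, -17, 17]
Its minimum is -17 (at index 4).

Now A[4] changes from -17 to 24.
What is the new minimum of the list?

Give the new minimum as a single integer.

Old min = -17 (at index 4)
Change: A[4] -17 -> 24
Changed element WAS the min. Need to check: is 24 still <= all others?
  Min of remaining elements: -4
  New min = min(24, -4) = -4

Answer: -4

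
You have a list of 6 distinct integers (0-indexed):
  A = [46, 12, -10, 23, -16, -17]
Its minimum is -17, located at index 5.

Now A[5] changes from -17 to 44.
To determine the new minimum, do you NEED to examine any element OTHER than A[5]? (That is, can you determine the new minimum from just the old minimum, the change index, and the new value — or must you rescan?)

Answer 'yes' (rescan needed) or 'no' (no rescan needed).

Answer: yes

Derivation:
Old min = -17 at index 5
Change at index 5: -17 -> 44
Index 5 WAS the min and new value 44 > old min -17. Must rescan other elements to find the new min.
Needs rescan: yes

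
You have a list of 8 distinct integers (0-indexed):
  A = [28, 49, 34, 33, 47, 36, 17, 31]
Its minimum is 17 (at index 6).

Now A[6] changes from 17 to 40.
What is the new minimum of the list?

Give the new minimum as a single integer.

Answer: 28

Derivation:
Old min = 17 (at index 6)
Change: A[6] 17 -> 40
Changed element WAS the min. Need to check: is 40 still <= all others?
  Min of remaining elements: 28
  New min = min(40, 28) = 28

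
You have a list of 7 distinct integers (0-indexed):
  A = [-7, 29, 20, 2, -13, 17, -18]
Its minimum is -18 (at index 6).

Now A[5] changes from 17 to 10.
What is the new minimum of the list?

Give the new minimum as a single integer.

Answer: -18

Derivation:
Old min = -18 (at index 6)
Change: A[5] 17 -> 10
Changed element was NOT the old min.
  New min = min(old_min, new_val) = min(-18, 10) = -18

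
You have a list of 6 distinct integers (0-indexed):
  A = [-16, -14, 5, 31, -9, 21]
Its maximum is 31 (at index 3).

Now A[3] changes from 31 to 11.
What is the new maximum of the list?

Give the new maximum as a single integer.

Answer: 21

Derivation:
Old max = 31 (at index 3)
Change: A[3] 31 -> 11
Changed element WAS the max -> may need rescan.
  Max of remaining elements: 21
  New max = max(11, 21) = 21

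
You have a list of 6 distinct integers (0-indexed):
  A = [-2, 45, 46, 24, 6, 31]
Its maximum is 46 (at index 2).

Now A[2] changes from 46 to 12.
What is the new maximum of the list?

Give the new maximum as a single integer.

Old max = 46 (at index 2)
Change: A[2] 46 -> 12
Changed element WAS the max -> may need rescan.
  Max of remaining elements: 45
  New max = max(12, 45) = 45

Answer: 45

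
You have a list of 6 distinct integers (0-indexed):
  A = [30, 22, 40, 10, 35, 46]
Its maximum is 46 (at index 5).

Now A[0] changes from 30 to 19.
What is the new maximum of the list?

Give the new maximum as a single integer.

Answer: 46

Derivation:
Old max = 46 (at index 5)
Change: A[0] 30 -> 19
Changed element was NOT the old max.
  New max = max(old_max, new_val) = max(46, 19) = 46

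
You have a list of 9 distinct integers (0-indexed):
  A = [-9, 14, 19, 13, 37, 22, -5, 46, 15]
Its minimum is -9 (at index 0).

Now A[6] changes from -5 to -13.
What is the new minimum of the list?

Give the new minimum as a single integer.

Old min = -9 (at index 0)
Change: A[6] -5 -> -13
Changed element was NOT the old min.
  New min = min(old_min, new_val) = min(-9, -13) = -13

Answer: -13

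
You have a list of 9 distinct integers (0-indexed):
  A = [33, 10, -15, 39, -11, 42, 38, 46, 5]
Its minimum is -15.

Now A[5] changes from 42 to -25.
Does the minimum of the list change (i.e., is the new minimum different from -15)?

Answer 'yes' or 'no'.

Old min = -15
Change: A[5] 42 -> -25
Changed element was NOT the min; min changes only if -25 < -15.
New min = -25; changed? yes

Answer: yes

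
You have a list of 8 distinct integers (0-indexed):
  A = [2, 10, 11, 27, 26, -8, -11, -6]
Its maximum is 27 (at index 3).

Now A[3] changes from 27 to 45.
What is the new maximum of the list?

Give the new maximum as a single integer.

Old max = 27 (at index 3)
Change: A[3] 27 -> 45
Changed element WAS the max -> may need rescan.
  Max of remaining elements: 26
  New max = max(45, 26) = 45

Answer: 45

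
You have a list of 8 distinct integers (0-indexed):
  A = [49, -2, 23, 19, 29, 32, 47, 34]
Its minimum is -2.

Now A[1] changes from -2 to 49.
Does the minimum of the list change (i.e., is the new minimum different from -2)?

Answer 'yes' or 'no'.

Answer: yes

Derivation:
Old min = -2
Change: A[1] -2 -> 49
Changed element was the min; new min must be rechecked.
New min = 19; changed? yes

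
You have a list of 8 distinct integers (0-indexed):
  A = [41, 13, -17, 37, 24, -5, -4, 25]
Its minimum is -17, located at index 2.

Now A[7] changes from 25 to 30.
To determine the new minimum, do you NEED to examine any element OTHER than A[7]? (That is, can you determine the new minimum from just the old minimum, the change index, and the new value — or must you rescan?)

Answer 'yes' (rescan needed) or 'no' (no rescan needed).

Old min = -17 at index 2
Change at index 7: 25 -> 30
Index 7 was NOT the min. New min = min(-17, 30). No rescan of other elements needed.
Needs rescan: no

Answer: no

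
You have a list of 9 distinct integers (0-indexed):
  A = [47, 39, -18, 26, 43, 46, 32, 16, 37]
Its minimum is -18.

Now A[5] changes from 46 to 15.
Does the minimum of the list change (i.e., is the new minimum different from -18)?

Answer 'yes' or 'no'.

Answer: no

Derivation:
Old min = -18
Change: A[5] 46 -> 15
Changed element was NOT the min; min changes only if 15 < -18.
New min = -18; changed? no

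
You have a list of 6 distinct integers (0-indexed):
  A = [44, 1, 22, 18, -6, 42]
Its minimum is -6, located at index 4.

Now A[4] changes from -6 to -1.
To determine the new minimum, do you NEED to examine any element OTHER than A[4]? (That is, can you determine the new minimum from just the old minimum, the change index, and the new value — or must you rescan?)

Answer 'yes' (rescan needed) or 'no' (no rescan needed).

Old min = -6 at index 4
Change at index 4: -6 -> -1
Index 4 WAS the min and new value -1 > old min -6. Must rescan other elements to find the new min.
Needs rescan: yes

Answer: yes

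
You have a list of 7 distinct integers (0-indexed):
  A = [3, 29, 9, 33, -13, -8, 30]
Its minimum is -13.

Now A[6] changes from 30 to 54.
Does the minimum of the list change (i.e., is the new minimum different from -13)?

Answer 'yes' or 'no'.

Old min = -13
Change: A[6] 30 -> 54
Changed element was NOT the min; min changes only if 54 < -13.
New min = -13; changed? no

Answer: no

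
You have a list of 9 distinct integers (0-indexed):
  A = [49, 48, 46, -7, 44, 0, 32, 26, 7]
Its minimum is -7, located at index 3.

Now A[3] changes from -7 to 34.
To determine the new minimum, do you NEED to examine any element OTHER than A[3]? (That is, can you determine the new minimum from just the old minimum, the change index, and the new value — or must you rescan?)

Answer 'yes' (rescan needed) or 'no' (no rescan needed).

Answer: yes

Derivation:
Old min = -7 at index 3
Change at index 3: -7 -> 34
Index 3 WAS the min and new value 34 > old min -7. Must rescan other elements to find the new min.
Needs rescan: yes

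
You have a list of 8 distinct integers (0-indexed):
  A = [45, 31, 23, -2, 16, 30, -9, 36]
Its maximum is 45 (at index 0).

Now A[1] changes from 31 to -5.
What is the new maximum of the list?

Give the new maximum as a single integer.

Answer: 45

Derivation:
Old max = 45 (at index 0)
Change: A[1] 31 -> -5
Changed element was NOT the old max.
  New max = max(old_max, new_val) = max(45, -5) = 45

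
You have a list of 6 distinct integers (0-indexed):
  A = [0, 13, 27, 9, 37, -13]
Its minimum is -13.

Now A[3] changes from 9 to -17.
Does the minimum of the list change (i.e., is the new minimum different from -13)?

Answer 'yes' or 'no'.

Answer: yes

Derivation:
Old min = -13
Change: A[3] 9 -> -17
Changed element was NOT the min; min changes only if -17 < -13.
New min = -17; changed? yes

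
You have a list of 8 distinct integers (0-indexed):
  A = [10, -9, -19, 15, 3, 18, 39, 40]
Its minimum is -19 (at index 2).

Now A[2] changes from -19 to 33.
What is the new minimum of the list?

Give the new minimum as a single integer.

Answer: -9

Derivation:
Old min = -19 (at index 2)
Change: A[2] -19 -> 33
Changed element WAS the min. Need to check: is 33 still <= all others?
  Min of remaining elements: -9
  New min = min(33, -9) = -9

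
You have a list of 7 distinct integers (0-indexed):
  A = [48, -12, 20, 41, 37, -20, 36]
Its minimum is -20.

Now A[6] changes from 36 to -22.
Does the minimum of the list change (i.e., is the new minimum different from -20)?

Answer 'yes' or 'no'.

Old min = -20
Change: A[6] 36 -> -22
Changed element was NOT the min; min changes only if -22 < -20.
New min = -22; changed? yes

Answer: yes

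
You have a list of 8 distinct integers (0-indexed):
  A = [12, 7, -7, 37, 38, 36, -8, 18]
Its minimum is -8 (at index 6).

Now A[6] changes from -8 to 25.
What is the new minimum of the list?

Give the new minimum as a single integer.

Answer: -7

Derivation:
Old min = -8 (at index 6)
Change: A[6] -8 -> 25
Changed element WAS the min. Need to check: is 25 still <= all others?
  Min of remaining elements: -7
  New min = min(25, -7) = -7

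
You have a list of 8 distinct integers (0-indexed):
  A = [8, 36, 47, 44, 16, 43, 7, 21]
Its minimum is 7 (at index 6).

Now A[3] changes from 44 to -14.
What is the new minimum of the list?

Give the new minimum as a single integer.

Answer: -14

Derivation:
Old min = 7 (at index 6)
Change: A[3] 44 -> -14
Changed element was NOT the old min.
  New min = min(old_min, new_val) = min(7, -14) = -14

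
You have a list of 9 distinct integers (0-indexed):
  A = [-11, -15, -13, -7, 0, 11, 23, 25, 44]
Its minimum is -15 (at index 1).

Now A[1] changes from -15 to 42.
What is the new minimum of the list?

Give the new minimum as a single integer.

Old min = -15 (at index 1)
Change: A[1] -15 -> 42
Changed element WAS the min. Need to check: is 42 still <= all others?
  Min of remaining elements: -13
  New min = min(42, -13) = -13

Answer: -13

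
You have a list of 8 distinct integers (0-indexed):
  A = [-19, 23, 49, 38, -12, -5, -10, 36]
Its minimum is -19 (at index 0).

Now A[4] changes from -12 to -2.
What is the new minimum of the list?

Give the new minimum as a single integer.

Answer: -19

Derivation:
Old min = -19 (at index 0)
Change: A[4] -12 -> -2
Changed element was NOT the old min.
  New min = min(old_min, new_val) = min(-19, -2) = -19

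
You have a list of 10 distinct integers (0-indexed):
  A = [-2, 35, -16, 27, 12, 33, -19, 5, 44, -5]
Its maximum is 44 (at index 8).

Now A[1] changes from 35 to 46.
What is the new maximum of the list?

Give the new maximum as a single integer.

Answer: 46

Derivation:
Old max = 44 (at index 8)
Change: A[1] 35 -> 46
Changed element was NOT the old max.
  New max = max(old_max, new_val) = max(44, 46) = 46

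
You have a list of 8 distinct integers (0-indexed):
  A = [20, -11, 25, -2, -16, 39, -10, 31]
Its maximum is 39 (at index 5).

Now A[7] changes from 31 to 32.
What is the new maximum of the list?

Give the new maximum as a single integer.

Answer: 39

Derivation:
Old max = 39 (at index 5)
Change: A[7] 31 -> 32
Changed element was NOT the old max.
  New max = max(old_max, new_val) = max(39, 32) = 39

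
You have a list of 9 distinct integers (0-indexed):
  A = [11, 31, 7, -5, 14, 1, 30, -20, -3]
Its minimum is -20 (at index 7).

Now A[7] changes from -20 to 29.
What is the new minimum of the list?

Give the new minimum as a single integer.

Old min = -20 (at index 7)
Change: A[7] -20 -> 29
Changed element WAS the min. Need to check: is 29 still <= all others?
  Min of remaining elements: -5
  New min = min(29, -5) = -5

Answer: -5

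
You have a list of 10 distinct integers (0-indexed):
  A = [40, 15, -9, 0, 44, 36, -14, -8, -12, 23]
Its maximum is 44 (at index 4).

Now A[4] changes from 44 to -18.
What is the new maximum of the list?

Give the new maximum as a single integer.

Answer: 40

Derivation:
Old max = 44 (at index 4)
Change: A[4] 44 -> -18
Changed element WAS the max -> may need rescan.
  Max of remaining elements: 40
  New max = max(-18, 40) = 40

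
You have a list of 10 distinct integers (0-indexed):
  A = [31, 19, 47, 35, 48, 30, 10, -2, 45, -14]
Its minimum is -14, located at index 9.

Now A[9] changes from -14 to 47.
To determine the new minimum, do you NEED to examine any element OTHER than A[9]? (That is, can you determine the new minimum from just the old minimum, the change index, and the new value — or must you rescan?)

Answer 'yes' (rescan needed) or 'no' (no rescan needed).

Old min = -14 at index 9
Change at index 9: -14 -> 47
Index 9 WAS the min and new value 47 > old min -14. Must rescan other elements to find the new min.
Needs rescan: yes

Answer: yes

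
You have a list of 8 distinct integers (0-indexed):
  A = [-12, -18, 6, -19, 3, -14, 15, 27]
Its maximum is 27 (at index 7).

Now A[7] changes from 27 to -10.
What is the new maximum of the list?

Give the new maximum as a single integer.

Answer: 15

Derivation:
Old max = 27 (at index 7)
Change: A[7] 27 -> -10
Changed element WAS the max -> may need rescan.
  Max of remaining elements: 15
  New max = max(-10, 15) = 15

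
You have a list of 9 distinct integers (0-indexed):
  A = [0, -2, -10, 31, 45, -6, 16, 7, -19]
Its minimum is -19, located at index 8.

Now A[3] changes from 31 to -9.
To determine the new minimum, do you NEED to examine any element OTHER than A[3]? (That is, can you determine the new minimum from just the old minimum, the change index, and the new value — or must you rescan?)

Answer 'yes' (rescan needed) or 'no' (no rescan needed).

Answer: no

Derivation:
Old min = -19 at index 8
Change at index 3: 31 -> -9
Index 3 was NOT the min. New min = min(-19, -9). No rescan of other elements needed.
Needs rescan: no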